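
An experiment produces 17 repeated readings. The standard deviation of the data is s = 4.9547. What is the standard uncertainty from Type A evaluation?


u_A = s / sqrt(n)
u_A = 4.9547 / sqrt(17)
u_A = 4.9547 / 4.1231056
u_A = 1.2017

1.2017


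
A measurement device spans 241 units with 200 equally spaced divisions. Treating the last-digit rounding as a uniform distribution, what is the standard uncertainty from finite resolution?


resolution = range / divisions
resolution = 241 / 200 = 1.205
u_res = resolution / (2*sqrt(3))
u_res = 1.205 / 3.4641016
u_res = 0.3479

0.3479


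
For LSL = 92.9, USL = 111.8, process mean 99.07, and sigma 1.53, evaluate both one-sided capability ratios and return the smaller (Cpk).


Cpu = (USL - mean) / (3*sigma) = (111.8 - 99.07) / (3*1.53) = 2.7734
Cpl = (mean - LSL) / (3*sigma) = (99.07 - 92.9) / (3*1.53) = 1.3442
Cpk = min(Cpu, Cpl) = 1.3442

1.3442


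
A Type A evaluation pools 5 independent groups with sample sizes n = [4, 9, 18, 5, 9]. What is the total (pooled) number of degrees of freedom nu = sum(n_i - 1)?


nu = sum_i (n_i - 1)
nu = ((4 - 1) + (9 - 1) + (18 - 1) + (5 - 1) + (9 - 1))
nu = 3 + 8 + 17 + 4 + 8
nu = 40

40


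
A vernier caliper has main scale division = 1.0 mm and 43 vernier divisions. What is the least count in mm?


LC = MSD / n_div
= 1.0 / 43
= 0.0233

0.0233


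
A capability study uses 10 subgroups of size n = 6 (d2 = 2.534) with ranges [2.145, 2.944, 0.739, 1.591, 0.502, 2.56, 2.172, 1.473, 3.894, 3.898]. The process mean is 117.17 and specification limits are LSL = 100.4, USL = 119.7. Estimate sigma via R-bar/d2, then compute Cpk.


R_bar = (2.145 + 2.944 + 0.739 + 1.591 + 0.502 + 2.56 + 2.172 + 1.473 + 3.894 + 3.898) / 10 = 2.1918
sigma = R_bar / d2 = 2.1918 / 2.534 = 0.86495659
Cp = (USL - LSL)/(6*sigma) = (119.7 - 100.4)/(6*0.86495659) = 3.7189
Cpu = (119.7 - 117.17)/(3*0.86495659) = 0.9750
Cpl = (117.17 - 100.4)/(3*0.86495659) = 6.4628
Cpk = min(Cpu, Cpl) = 0.9750

0.9750


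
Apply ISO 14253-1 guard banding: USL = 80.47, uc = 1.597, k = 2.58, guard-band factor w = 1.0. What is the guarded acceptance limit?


U = k * uc = 2.58 * 1.597 = 4.12026
guard band g = w * U = 1.0 * 4.12026 = 4.12026
AL = USL - g = 80.47 - 4.12026
AL = 76.3497

76.3497


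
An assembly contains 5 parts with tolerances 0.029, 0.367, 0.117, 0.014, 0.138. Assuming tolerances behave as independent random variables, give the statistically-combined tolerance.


RSS = sqrt(0.029^2 + 0.367^2 + 0.117^2 + 0.014^2 + 0.138^2)
= sqrt(0.168459)
= 0.4104

0.4104


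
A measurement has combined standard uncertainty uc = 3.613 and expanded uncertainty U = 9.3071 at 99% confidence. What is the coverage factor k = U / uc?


k = U / uc
k = 9.3071 / 3.613
k = 2.576

2.576


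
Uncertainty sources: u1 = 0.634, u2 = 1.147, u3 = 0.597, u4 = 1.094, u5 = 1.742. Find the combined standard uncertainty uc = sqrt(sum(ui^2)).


uc = sqrt(0.634^2 + 1.147^2 + 0.597^2 + 1.094^2 + 1.742^2)
uc = sqrt(6.305374)
uc = 2.5111

2.5111


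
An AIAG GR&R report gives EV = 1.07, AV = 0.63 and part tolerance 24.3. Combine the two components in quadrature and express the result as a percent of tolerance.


GRR = sqrt(EV^2 + AV^2) = sqrt(1.07^2 + 0.63^2) = 1.2416924
%GRR = GRR / tol * 100 = 1.2416924 / 24.3 * 100
%GRR = 5.1098

5.1098


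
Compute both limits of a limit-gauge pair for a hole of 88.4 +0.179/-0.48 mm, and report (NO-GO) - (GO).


GO = nominal - lower_tol (smallest hole = maximum material condition)
GO = 88.4 - 0.48 = 87.92
NO-GO = nominal + upper_tol (largest hole = least material condition)
NO-GO = 88.4 + 0.179 = 88.579
spread = NO-GO - GO = 88.579 - 87.92 = 0.6590

0.6590


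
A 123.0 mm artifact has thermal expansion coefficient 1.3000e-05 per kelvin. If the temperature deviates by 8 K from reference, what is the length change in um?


dL = L * alpha * dT
= 123.0 * 1.3000e-05 * 8
= 0.0127920 mm
dL_um = 0.0127920 * 1000 = 12.7920 um

12.7920


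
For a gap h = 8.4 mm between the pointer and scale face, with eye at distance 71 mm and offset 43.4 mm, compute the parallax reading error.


error = h * offset / d
= 8.4 * 43.4 / 71
= 5.1346

5.1346


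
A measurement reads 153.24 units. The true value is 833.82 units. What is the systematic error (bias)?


Systematic error = measured - true
= 153.24 - 833.82
= -680.5800

-680.5800


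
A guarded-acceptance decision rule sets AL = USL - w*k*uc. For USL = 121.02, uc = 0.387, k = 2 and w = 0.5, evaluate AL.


U = k * uc = 2 * 0.387 = 0.774
guard band g = w * U = 0.5 * 0.774 = 0.387
AL = USL - g = 121.02 - 0.387
AL = 120.6330

120.6330


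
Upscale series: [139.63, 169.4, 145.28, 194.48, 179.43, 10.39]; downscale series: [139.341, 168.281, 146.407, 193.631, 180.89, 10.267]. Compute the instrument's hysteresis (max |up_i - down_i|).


|139.63 - 139.341| = 0.2890
|169.4 - 168.281| = 1.1190
|145.28 - 146.407| = 1.1270
|194.48 - 193.631| = 0.8490
|179.43 - 180.89| = 1.4600
|10.39 - 10.267| = 0.1230
hysteresis = max(diffs) = 1.4600

1.4600


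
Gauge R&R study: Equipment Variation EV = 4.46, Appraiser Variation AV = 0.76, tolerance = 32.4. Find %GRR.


GRR = sqrt(EV^2 + AV^2) = sqrt(4.46^2 + 0.76^2) = 4.52429
%GRR = GRR / tol * 100 = 4.52429 / 32.4 * 100
%GRR = 13.9639

13.9639


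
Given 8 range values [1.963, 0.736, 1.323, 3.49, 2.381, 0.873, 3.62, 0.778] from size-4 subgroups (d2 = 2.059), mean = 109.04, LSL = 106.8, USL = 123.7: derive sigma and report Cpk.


R_bar = (1.963 + 0.736 + 1.323 + 3.49 + 2.381 + 0.873 + 3.62 + 0.778) / 8 = 1.8955
sigma = R_bar / d2 = 1.8955 / 2.059 = 0.92059252
Cp = (USL - LSL)/(6*sigma) = (123.7 - 106.8)/(6*0.92059252) = 3.0596
Cpu = (123.7 - 109.04)/(3*0.92059252) = 5.3082
Cpl = (109.04 - 106.8)/(3*0.92059252) = 0.8111
Cpk = min(Cpu, Cpl) = 0.8111

0.8111


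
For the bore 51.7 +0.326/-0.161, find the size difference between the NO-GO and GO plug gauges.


GO = nominal - lower_tol (smallest hole = maximum material condition)
GO = 51.7 - 0.161 = 51.539
NO-GO = nominal + upper_tol (largest hole = least material condition)
NO-GO = 51.7 + 0.326 = 52.026
spread = NO-GO - GO = 52.026 - 51.539 = 0.4870

0.4870


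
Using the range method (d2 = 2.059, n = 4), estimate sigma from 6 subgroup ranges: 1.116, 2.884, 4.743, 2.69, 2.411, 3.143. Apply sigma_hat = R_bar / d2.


R_bar = (1.116 + 2.884 + 4.743 + 2.69 + 2.411 + 3.143) / 6
R_bar = 16.987 / 6 = 2.8311667
sigma_hat = R_bar / d2 = 2.8311667 / 2.059 = 1.3750

1.3750


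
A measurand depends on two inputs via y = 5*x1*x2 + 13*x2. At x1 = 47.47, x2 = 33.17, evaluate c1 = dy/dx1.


y = 5*x1*x2 + 13*x2
dy/dx1 = 5*x2
Evaluate at x2 = 33.17: c1 = 5 * 33.17
c1 = 165.8500

165.8500


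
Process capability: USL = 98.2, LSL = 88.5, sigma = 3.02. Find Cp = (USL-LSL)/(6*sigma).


Cp = (USL - LSL) / (6 * sigma)
= (98.2 - 88.5) / (6 * 3.02)
= 9.7000 / 18.1200
= 0.5353

0.5353


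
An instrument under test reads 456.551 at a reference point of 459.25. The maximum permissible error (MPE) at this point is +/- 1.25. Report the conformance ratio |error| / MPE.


e = indication - reference = 456.551 - 459.25 = -2.6990
|e| = 2.6990
ratio = |e| / MPE = 2.6990 / 1.25
ratio = 2.1592

2.1592


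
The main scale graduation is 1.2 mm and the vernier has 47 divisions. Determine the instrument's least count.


LC = MSD / n_div
= 1.2 / 47
= 0.0255

0.0255


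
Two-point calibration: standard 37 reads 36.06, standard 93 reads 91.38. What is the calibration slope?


slope = (y2 - y1) / (x2 - x1)
= (91.38 - 36.06) / (93 - 37)
= 55.3200 / 56
= 0.9879

0.9879


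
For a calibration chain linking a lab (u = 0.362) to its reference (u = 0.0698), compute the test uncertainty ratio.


TUR = u_lab / u_ref
= 0.362 / 0.0698
= 5.1862

5.1862


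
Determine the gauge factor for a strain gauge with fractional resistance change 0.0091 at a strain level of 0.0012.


GF = (dR/R) / epsilon
= 0.0091 / 0.0012
= 7.5833

7.5833


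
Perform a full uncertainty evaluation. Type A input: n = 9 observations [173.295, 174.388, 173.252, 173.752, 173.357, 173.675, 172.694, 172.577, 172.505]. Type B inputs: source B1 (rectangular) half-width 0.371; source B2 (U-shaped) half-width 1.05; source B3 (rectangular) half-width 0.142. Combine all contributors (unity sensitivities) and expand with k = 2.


mean = (173.295 + 174.388 + 173.252 + 173.752 + 173.357 + 173.675 + 172.694 + 172.577 + 172.505) / 9 = 173.2772222
s = sqrt(sum((x - mean)^2)/(n-1)) = 0.61761351
u_A = s / sqrt(n) = 0.61761351 / sqrt(9) = 0.20587117
u_B1 = 0.371 / sqrt(3) = 0.21419695
u_B2 = 1.05 / sqrt(2) = 0.74246212
u_B3 = 0.142 / sqrt(3) = 0.081983738
uc = sqrt(0.20587117^2 + 0.21419695^2 + 0.74246212^2 + 0.081983738^2) = 0.80388718
U = k * uc = 2 * 0.80388718
U = 1.6078

1.6078


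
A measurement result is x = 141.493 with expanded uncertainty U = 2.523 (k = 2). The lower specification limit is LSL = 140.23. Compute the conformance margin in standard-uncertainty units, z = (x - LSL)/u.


u = U / k = 2.523 / 2 = 1.2615
margin = |LSL - x| = |140.23 - 141.493| = 1.263
z = margin / u = 1.263 / 1.2615
z = 1.0012

1.0012


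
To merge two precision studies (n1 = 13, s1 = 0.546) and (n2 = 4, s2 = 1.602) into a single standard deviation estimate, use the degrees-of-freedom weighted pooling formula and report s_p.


s_p = sqrt(((n1-1)*s1^2 + (n2-1)*s2^2) / (n1+n2-2))
numerator = (13-1)*0.546^2 + (4-1)*1.602^2 = 3.577392 + 7.699212 = 11.276604
denominator = 13 + 4 - 2 = 15
s_p^2 = 11.276604 / 15 = 0.7517736
s_p = sqrt(0.7517736) = 0.8670

0.8670


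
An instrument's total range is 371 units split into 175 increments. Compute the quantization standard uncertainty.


resolution = range / divisions
resolution = 371 / 175 = 2.12
u_res = resolution / (2*sqrt(3))
u_res = 2.12 / 3.4641016
u_res = 0.6120

0.6120


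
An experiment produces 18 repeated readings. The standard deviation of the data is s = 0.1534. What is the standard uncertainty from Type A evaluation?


u_A = s / sqrt(n)
u_A = 0.1534 / sqrt(18)
u_A = 0.1534 / 4.2426407
u_A = 0.0362

0.0362


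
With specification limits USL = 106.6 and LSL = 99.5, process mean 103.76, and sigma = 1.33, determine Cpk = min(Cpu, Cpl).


Cpu = (USL - mean) / (3*sigma) = (106.6 - 103.76) / (3*1.33) = 0.7118
Cpl = (mean - LSL) / (3*sigma) = (103.76 - 99.5) / (3*1.33) = 1.0677
Cpk = min(Cpu, Cpl) = 0.7118

0.7118


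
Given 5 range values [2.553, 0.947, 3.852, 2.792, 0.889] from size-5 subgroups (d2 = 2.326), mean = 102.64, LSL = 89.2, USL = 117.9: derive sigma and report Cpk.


R_bar = (2.553 + 0.947 + 3.852 + 2.792 + 0.889) / 5 = 2.2066
sigma = R_bar / d2 = 2.2066 / 2.326 = 0.94866724
Cp = (USL - LSL)/(6*sigma) = (117.9 - 89.2)/(6*0.94866724) = 5.0422
Cpu = (117.9 - 102.64)/(3*0.94866724) = 5.3619
Cpl = (102.64 - 89.2)/(3*0.94866724) = 4.7224
Cpk = min(Cpu, Cpl) = 4.7224

4.7224


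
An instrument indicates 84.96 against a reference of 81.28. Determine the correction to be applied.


Correction = standard - reading
= 81.28 - 84.96
= -3.6800

-3.6800


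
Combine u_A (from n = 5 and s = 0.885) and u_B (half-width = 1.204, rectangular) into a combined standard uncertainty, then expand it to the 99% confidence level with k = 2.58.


u_A = s / sqrt(n) = 0.885 / sqrt(5) = 0.39578403
u_B = half_width / sqrt(3) = 1.204 / sqrt(3) = 0.69512972
uc = sqrt(u_A^2 + u_B^2) = sqrt(0.39578403^2 + 0.69512972^2) = 0.79990645
U = k * uc = 2.58 * 0.79990645
U = 2.0638

2.0638


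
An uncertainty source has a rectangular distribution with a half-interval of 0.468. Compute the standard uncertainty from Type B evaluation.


u_B = half_width / sqrt(3)
u_B = 0.468 / 1.7320508
u_B = 0.2702

0.2702


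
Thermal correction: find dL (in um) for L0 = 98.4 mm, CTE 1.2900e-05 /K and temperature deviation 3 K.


dL = L * alpha * dT
= 98.4 * 1.2900e-05 * 3
= 0.0038081 mm
dL_um = 0.0038081 * 1000 = 3.8081 um

3.8081


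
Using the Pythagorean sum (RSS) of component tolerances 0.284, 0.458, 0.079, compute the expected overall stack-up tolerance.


RSS = sqrt(0.284^2 + 0.458^2 + 0.079^2)
= sqrt(0.296661)
= 0.5447

0.5447


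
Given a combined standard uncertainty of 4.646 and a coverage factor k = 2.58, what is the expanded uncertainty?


U = k * uc
U = 2.58 * 4.646
U = 11.9867

11.9867


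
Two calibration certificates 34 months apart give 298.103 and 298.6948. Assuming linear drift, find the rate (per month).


rate = (v2 - v1) / months
= (298.6948 - 298.103) / 34
= 0.5918 / 34
= 0.0174

0.0174


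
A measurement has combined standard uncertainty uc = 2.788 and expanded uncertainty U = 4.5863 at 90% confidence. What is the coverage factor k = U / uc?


k = U / uc
k = 4.5863 / 2.788
k = 1.645

1.645


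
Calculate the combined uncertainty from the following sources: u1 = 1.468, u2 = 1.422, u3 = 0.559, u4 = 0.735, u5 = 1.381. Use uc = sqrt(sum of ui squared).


uc = sqrt(1.468^2 + 1.422^2 + 0.559^2 + 0.735^2 + 1.381^2)
uc = sqrt(6.936975)
uc = 2.6338

2.6338


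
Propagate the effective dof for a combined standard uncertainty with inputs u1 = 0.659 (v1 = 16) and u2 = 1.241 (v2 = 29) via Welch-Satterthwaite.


uc = sqrt(u1^2 + u2^2) = sqrt(0.659^2 + 1.241^2) = 1.4051199
v_eff = uc^4 / (u1^4/v1 + u2^4/v2)
= 1.4051199^4 / (0.659^4/16 + 1.241^4/29)
= 3.898105 / 0.093575413
v_eff = 41.6574

41.6574


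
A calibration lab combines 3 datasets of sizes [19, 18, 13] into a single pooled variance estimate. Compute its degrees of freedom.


nu = sum_i (n_i - 1)
nu = ((19 - 1) + (18 - 1) + (13 - 1))
nu = 18 + 17 + 12
nu = 47

47


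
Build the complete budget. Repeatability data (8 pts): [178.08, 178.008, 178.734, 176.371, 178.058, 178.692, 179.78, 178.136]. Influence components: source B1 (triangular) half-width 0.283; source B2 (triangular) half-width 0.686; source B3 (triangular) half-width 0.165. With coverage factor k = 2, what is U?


mean = (178.08 + 178.008 + 178.734 + 176.371 + 178.058 + 178.692 + 179.78 + 178.136) / 8 = 178.232375
s = sqrt(sum((x - mean)^2)/(n-1)) = 0.95886837
u_A = s / sqrt(n) = 0.95886837 / sqrt(8) = 0.33901116
u_B1 = 0.283 / sqrt(6) = 0.11553427
u_B2 = 0.686 / sqrt(6) = 0.28005833
u_B3 = 0.165 / sqrt(6) = 0.067360968
uc = sqrt(0.33901116^2 + 0.11553427^2 + 0.28005833^2 + 0.067360968^2) = 0.45961604
U = k * uc = 2 * 0.45961604
U = 0.9192

0.9192


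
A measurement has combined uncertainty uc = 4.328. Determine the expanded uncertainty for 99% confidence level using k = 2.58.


U = k * uc
U = 2.58 * 4.328
U = 11.1662

11.1662


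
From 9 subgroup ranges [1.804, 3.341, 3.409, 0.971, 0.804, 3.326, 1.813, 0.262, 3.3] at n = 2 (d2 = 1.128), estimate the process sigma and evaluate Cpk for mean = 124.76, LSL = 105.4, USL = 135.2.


R_bar = (1.804 + 3.341 + 3.409 + 0.971 + 0.804 + 3.326 + 1.813 + 0.262 + 3.3) / 9 = 2.1144444
sigma = R_bar / d2 = 2.1144444 / 1.128 = 1.8745074
Cp = (USL - LSL)/(6*sigma) = (135.2 - 105.4)/(6*1.8745074) = 2.6496
Cpu = (135.2 - 124.76)/(3*1.8745074) = 1.8565
Cpl = (124.76 - 105.4)/(3*1.8745074) = 3.4427
Cpk = min(Cpu, Cpl) = 1.8565

1.8565


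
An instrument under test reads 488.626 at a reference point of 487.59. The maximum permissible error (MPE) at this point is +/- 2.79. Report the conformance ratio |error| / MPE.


e = indication - reference = 488.626 - 487.59 = 1.0360
|e| = 1.0360
ratio = |e| / MPE = 1.0360 / 2.79
ratio = 0.3713

0.3713


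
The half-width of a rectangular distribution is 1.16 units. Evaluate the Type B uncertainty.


u_B = half_width / sqrt(3)
u_B = 1.16 / 1.7320508
u_B = 0.6697

0.6697


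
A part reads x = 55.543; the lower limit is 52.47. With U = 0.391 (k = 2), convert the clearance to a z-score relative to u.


u = U / k = 0.391 / 2 = 0.1955
margin = |LSL - x| = |52.47 - 55.543| = 3.073
z = margin / u = 3.073 / 0.1955
z = 15.7187

15.7187


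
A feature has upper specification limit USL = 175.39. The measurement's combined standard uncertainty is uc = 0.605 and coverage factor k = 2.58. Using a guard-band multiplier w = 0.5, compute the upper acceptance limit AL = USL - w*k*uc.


U = k * uc = 2.58 * 0.605 = 1.5609
guard band g = w * U = 0.5 * 1.5609 = 0.78045
AL = USL - g = 175.39 - 0.78045
AL = 174.6095

174.6095


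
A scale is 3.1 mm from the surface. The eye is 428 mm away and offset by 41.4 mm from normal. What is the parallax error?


error = h * offset / d
= 3.1 * 41.4 / 428
= 0.2999

0.2999


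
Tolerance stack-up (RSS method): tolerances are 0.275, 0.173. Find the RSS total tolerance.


RSS = sqrt(0.275^2 + 0.173^2)
= sqrt(0.105554)
= 0.3249

0.3249


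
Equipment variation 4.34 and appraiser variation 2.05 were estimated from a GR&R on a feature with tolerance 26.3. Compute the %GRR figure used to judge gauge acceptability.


GRR = sqrt(EV^2 + AV^2) = sqrt(4.34^2 + 2.05^2) = 4.7998021
%GRR = GRR / tol * 100 = 4.7998021 / 26.3 * 100
%GRR = 18.2502

18.2502


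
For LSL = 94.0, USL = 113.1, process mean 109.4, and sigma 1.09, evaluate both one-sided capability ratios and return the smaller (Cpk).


Cpu = (USL - mean) / (3*sigma) = (113.1 - 109.4) / (3*1.09) = 1.1315
Cpl = (mean - LSL) / (3*sigma) = (109.4 - 94.0) / (3*1.09) = 4.7095
Cpk = min(Cpu, Cpl) = 1.1315

1.1315


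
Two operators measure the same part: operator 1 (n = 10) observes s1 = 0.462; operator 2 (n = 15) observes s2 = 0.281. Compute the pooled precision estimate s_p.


s_p = sqrt(((n1-1)*s1^2 + (n2-1)*s2^2) / (n1+n2-2))
numerator = (10-1)*0.462^2 + (15-1)*0.281^2 = 1.920996 + 1.105454 = 3.02645
denominator = 10 + 15 - 2 = 23
s_p^2 = 3.02645 / 23 = 0.13158478
s_p = sqrt(0.13158478) = 0.3627

0.3627


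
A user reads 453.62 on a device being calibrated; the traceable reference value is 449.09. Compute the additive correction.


Correction = standard - reading
= 449.09 - 453.62
= -4.5300

-4.5300


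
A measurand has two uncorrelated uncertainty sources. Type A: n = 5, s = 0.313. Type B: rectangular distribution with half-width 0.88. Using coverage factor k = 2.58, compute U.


u_A = s / sqrt(n) = 0.313 / sqrt(5) = 0.13997786
u_B = half_width / sqrt(3) = 0.88 / sqrt(3) = 0.50806824
uc = sqrt(u_A^2 + u_B^2) = sqrt(0.13997786^2 + 0.50806824^2) = 0.52699823
U = k * uc = 2.58 * 0.52699823
U = 1.3597

1.3597


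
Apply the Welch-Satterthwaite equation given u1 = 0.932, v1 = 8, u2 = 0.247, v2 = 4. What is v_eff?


uc = sqrt(u1^2 + u2^2) = sqrt(0.932^2 + 0.247^2) = 0.96417478
v_eff = uc^4 / (u1^4/v1 + u2^4/v2)
= 0.96417478^4 / (0.932^4/8 + 0.247^4/4)
= 0.86421753 / 0.095243981
v_eff = 9.0737

9.0737


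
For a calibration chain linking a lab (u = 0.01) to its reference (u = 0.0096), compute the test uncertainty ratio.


TUR = u_lab / u_ref
= 0.01 / 0.0096
= 1.0417

1.0417


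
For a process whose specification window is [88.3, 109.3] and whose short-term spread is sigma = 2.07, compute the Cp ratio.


Cp = (USL - LSL) / (6 * sigma)
= (109.3 - 88.3) / (6 * 2.07)
= 21.0000 / 12.4200
= 1.6908

1.6908


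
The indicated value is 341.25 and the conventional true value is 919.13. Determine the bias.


Systematic error = measured - true
= 341.25 - 919.13
= -577.8800

-577.8800


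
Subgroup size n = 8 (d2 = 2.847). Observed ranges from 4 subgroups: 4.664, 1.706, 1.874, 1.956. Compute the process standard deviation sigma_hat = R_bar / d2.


R_bar = (4.664 + 1.706 + 1.874 + 1.956) / 4
R_bar = 10.2 / 4 = 2.55
sigma_hat = R_bar / d2 = 2.55 / 2.847 = 0.8957

0.8957


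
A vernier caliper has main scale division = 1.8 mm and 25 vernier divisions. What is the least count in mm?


LC = MSD / n_div
= 1.8 / 25
= 0.0720

0.0720


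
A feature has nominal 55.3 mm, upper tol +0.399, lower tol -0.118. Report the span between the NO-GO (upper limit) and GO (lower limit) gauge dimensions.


GO = nominal - lower_tol (smallest hole = maximum material condition)
GO = 55.3 - 0.118 = 55.182
NO-GO = nominal + upper_tol (largest hole = least material condition)
NO-GO = 55.3 + 0.399 = 55.699
spread = NO-GO - GO = 55.699 - 55.182 = 0.5170

0.5170


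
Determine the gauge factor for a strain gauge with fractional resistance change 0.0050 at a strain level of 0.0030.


GF = (dR/R) / epsilon
= 0.0050 / 0.0030
= 1.6667

1.6667


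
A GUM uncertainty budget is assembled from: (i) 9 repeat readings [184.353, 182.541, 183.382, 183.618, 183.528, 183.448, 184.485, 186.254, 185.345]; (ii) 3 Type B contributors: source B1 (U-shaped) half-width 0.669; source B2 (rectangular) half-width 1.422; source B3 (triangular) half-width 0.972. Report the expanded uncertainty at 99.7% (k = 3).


mean = (184.353 + 182.541 + 183.382 + 183.618 + 183.528 + 183.448 + 184.485 + 186.254 + 185.345) / 9 = 184.106
s = sqrt(sum((x - mean)^2)/(n-1)) = 1.1364566
u_A = s / sqrt(n) = 1.1364566 / sqrt(9) = 0.37881887
u_B1 = 0.669 / sqrt(2) = 0.47305444
u_B2 = 1.422 / sqrt(3) = 0.82099208
u_B3 = 0.972 / sqrt(6) = 0.39681734
uc = sqrt(0.37881887^2 + 0.47305444^2 + 0.82099208^2 + 0.39681734^2) = 1.0948864
U = k * uc = 3 * 1.0948864
U = 3.2847

3.2847


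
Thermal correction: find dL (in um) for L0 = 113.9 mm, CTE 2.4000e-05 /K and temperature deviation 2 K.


dL = L * alpha * dT
= 113.9 * 2.4000e-05 * 2
= 0.0054672 mm
dL_um = 0.0054672 * 1000 = 5.4672 um

5.4672


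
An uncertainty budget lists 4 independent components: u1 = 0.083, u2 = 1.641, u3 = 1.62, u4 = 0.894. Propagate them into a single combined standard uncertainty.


uc = sqrt(0.083^2 + 1.641^2 + 1.62^2 + 0.894^2)
uc = sqrt(6.123406)
uc = 2.4746

2.4746


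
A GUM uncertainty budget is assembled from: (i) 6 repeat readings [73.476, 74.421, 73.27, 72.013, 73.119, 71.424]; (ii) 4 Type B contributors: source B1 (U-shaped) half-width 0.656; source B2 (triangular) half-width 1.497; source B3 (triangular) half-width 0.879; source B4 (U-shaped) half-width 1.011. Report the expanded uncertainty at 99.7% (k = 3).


mean = (73.476 + 74.421 + 73.27 + 72.013 + 73.119 + 71.424) / 6 = 72.95383333
s = sqrt(sum((x - mean)^2)/(n-1)) = 1.0749916
u_A = s / sqrt(n) = 1.0749916 / sqrt(6) = 0.43886348
u_B1 = 0.656 / sqrt(2) = 0.46386205
u_B2 = 1.497 / sqrt(6) = 0.61114769
u_B3 = 0.879 / sqrt(6) = 0.35885025
u_B4 = 1.011 / sqrt(2) = 0.71488496
uc = sqrt(0.43886348^2 + 0.46386205^2 + 0.61114769^2 + 0.35885025^2 + 0.71488496^2) = 1.1921009
U = k * uc = 3 * 1.1921009
U = 3.5763

3.5763


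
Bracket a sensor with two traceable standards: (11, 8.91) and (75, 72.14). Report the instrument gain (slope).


slope = (y2 - y1) / (x2 - x1)
= (72.14 - 8.91) / (75 - 11)
= 63.2300 / 64
= 0.9880

0.9880


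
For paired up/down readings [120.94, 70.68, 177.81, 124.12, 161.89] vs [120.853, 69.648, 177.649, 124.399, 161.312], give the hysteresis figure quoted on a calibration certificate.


|120.94 - 120.853| = 0.0870
|70.68 - 69.648| = 1.0320
|177.81 - 177.649| = 0.1610
|124.12 - 124.399| = 0.2790
|161.89 - 161.312| = 0.5780
hysteresis = max(diffs) = 1.0320

1.0320


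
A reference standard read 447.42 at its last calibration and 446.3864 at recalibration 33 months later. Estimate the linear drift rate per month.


rate = (v2 - v1) / months
= (446.3864 - 447.42) / 33
= -1.0336 / 33
= -0.0313

-0.0313


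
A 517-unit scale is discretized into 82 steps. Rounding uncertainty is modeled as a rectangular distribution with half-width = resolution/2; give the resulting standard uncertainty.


resolution = range / divisions
resolution = 517 / 82 = 6.304878
u_res = resolution / (2*sqrt(3))
u_res = 6.304878 / 3.4641016
u_res = 1.8201

1.8201


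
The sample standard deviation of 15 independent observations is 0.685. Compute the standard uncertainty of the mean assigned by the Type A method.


u_A = s / sqrt(n)
u_A = 0.685 / sqrt(15)
u_A = 0.685 / 3.8729833
u_A = 0.1769

0.1769


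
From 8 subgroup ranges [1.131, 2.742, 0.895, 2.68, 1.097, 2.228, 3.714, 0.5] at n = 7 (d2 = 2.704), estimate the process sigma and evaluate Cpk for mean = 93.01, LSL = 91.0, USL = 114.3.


R_bar = (1.131 + 2.742 + 0.895 + 2.68 + 1.097 + 2.228 + 3.714 + 0.5) / 8 = 1.873375
sigma = R_bar / d2 = 1.873375 / 2.704 = 0.6928162
Cp = (USL - LSL)/(6*sigma) = (114.3 - 91.0)/(6*0.6928162) = 5.6051
Cpu = (114.3 - 93.01)/(3*0.6928162) = 10.2432
Cpl = (93.01 - 91.0)/(3*0.6928162) = 0.9671
Cpk = min(Cpu, Cpl) = 0.9671

0.9671


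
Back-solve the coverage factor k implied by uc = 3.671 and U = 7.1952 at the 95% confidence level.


k = U / uc
k = 7.1952 / 3.671
k = 1.96

1.96


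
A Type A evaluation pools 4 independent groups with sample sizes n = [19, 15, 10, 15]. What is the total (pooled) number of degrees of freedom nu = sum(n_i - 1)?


nu = sum_i (n_i - 1)
nu = ((19 - 1) + (15 - 1) + (10 - 1) + (15 - 1))
nu = 18 + 14 + 9 + 14
nu = 55

55


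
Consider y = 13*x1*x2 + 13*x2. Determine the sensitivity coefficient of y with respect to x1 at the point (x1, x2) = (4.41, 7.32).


y = 13*x1*x2 + 13*x2
dy/dx1 = 13*x2
Evaluate at x2 = 7.32: c1 = 13 * 7.32
c1 = 95.1600

95.1600


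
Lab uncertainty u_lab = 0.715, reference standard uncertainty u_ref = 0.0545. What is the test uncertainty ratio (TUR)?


TUR = u_lab / u_ref
= 0.715 / 0.0545
= 13.1193

13.1193


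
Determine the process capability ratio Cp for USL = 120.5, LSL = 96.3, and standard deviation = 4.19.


Cp = (USL - LSL) / (6 * sigma)
= (120.5 - 96.3) / (6 * 4.19)
= 24.2000 / 25.1400
= 0.9626

0.9626


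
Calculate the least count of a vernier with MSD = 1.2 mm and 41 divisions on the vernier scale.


LC = MSD / n_div
= 1.2 / 41
= 0.0293

0.0293


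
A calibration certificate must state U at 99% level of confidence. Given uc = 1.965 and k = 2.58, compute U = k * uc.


U = k * uc
U = 2.58 * 1.965
U = 5.0697

5.0697


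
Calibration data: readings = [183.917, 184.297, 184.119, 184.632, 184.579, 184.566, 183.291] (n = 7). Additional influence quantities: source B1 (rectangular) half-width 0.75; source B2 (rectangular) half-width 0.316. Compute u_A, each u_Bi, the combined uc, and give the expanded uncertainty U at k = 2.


mean = (183.917 + 184.297 + 184.119 + 184.632 + 184.579 + 184.566 + 183.291) / 7 = 184.2001429
s = sqrt(sum((x - mean)^2)/(n-1)) = 0.48072183
u_A = s / sqrt(n) = 0.48072183 / sqrt(7) = 0.18169577
u_B1 = 0.75 / sqrt(3) = 0.4330127
u_B2 = 0.316 / sqrt(3) = 0.18244269
uc = sqrt(0.18169577^2 + 0.4330127^2 + 0.18244269^2) = 0.50378436
U = k * uc = 2 * 0.50378436
U = 1.0076

1.0076


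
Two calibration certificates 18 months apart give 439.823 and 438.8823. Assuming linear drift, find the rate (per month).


rate = (v2 - v1) / months
= (438.8823 - 439.823) / 18
= -0.9407 / 18
= -0.0523

-0.0523


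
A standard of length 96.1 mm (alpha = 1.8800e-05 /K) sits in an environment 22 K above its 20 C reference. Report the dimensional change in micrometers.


dL = L * alpha * dT
= 96.1 * 1.8800e-05 * 22
= 0.0397470 mm
dL_um = 0.0397470 * 1000 = 39.7470 um

39.7470


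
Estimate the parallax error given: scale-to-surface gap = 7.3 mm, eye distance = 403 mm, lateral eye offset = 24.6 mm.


error = h * offset / d
= 7.3 * 24.6 / 403
= 0.4456

0.4456


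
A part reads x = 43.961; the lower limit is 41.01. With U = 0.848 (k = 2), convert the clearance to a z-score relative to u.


u = U / k = 0.848 / 2 = 0.424
margin = |LSL - x| = |41.01 - 43.961| = 2.951
z = margin / u = 2.951 / 0.424
z = 6.9599

6.9599


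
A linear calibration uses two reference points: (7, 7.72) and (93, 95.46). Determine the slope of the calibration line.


slope = (y2 - y1) / (x2 - x1)
= (95.46 - 7.72) / (93 - 7)
= 87.7400 / 86
= 1.0202

1.0202


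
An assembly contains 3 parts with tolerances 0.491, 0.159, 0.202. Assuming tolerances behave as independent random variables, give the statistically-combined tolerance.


RSS = sqrt(0.491^2 + 0.159^2 + 0.202^2)
= sqrt(0.307166)
= 0.5542

0.5542


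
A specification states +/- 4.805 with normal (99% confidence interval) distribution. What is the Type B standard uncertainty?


u_B = half_width / 2.576
u_B = 4.805 / 2.576
u_B = 1.8653

1.8653


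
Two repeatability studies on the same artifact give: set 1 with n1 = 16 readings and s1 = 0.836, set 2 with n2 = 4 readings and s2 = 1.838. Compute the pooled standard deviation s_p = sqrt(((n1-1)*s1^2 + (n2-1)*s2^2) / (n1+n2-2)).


s_p = sqrt(((n1-1)*s1^2 + (n2-1)*s2^2) / (n1+n2-2))
numerator = (16-1)*0.836^2 + (4-1)*1.838^2 = 10.48344 + 10.134732 = 20.618172
denominator = 16 + 4 - 2 = 18
s_p^2 = 20.618172 / 18 = 1.145454
s_p = sqrt(1.145454) = 1.0703

1.0703


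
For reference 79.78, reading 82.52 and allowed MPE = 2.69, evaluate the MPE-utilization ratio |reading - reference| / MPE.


e = indication - reference = 82.52 - 79.78 = 2.7400
|e| = 2.7400
ratio = |e| / MPE = 2.7400 / 2.69
ratio = 1.0186

1.0186


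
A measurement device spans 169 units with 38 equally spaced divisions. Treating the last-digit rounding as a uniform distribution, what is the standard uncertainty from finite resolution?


resolution = range / divisions
resolution = 169 / 38 = 4.4473684
u_res = resolution / (2*sqrt(3))
u_res = 4.4473684 / 3.4641016
u_res = 1.2838

1.2838


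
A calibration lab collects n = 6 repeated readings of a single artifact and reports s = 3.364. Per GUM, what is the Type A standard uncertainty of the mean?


u_A = s / sqrt(n)
u_A = 3.364 / sqrt(6)
u_A = 3.364 / 2.4494897
u_A = 1.3733

1.3733


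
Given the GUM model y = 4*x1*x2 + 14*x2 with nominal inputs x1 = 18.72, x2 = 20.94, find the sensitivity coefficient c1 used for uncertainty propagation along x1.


y = 4*x1*x2 + 14*x2
dy/dx1 = 4*x2
Evaluate at x2 = 20.94: c1 = 4 * 20.94
c1 = 83.7600

83.7600


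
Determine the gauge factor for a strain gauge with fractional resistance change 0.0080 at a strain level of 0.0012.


GF = (dR/R) / epsilon
= 0.0080 / 0.0012
= 6.6667

6.6667


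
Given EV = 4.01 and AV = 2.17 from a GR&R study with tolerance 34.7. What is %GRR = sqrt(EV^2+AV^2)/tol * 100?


GRR = sqrt(EV^2 + AV^2) = sqrt(4.01^2 + 2.17^2) = 4.5594956
%GRR = GRR / tol * 100 = 4.5594956 / 34.7 * 100
%GRR = 13.1398

13.1398


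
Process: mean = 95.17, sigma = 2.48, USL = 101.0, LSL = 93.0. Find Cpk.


Cpu = (USL - mean) / (3*sigma) = (101.0 - 95.17) / (3*2.48) = 0.7836
Cpl = (mean - LSL) / (3*sigma) = (95.17 - 93.0) / (3*2.48) = 0.2917
Cpk = min(Cpu, Cpl) = 0.2917

0.2917


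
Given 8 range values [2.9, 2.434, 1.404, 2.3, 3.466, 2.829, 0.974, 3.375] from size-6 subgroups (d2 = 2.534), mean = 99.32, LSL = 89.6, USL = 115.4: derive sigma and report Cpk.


R_bar = (2.9 + 2.434 + 1.404 + 2.3 + 3.466 + 2.829 + 0.974 + 3.375) / 8 = 2.46025
sigma = R_bar / d2 = 2.46025 / 2.534 = 0.97089582
Cp = (USL - LSL)/(6*sigma) = (115.4 - 89.6)/(6*0.97089582) = 4.4289
Cpu = (115.4 - 99.32)/(3*0.97089582) = 5.5207
Cpl = (99.32 - 89.6)/(3*0.97089582) = 3.3371
Cpk = min(Cpu, Cpl) = 3.3371

3.3371


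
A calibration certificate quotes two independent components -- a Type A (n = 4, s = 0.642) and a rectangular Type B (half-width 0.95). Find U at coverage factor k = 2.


u_A = s / sqrt(n) = 0.642 / sqrt(4) = 0.321
u_B = half_width / sqrt(3) = 0.95 / sqrt(3) = 0.54848276
uc = sqrt(u_A^2 + u_B^2) = sqrt(0.321^2 + 0.54848276^2) = 0.63551108
U = k * uc = 2 * 0.63551108
U = 1.2710

1.2710


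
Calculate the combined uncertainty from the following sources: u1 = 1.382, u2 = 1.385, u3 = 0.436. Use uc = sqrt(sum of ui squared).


uc = sqrt(1.382^2 + 1.385^2 + 0.436^2)
uc = sqrt(4.018245)
uc = 2.0046

2.0046


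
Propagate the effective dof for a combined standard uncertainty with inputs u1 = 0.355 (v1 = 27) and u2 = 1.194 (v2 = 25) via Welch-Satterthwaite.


uc = sqrt(u1^2 + u2^2) = sqrt(0.355^2 + 1.194^2) = 1.2456569
v_eff = uc^4 / (u1^4/v1 + u2^4/v2)
= 1.2456569^4 / (0.355^4/27 + 1.194^4/25)
= 2.4076522 / 0.081885754
v_eff = 29.4026

29.4026


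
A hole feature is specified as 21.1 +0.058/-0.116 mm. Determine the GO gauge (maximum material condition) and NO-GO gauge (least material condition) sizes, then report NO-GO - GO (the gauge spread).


GO = nominal - lower_tol (smallest hole = maximum material condition)
GO = 21.1 - 0.116 = 20.984
NO-GO = nominal + upper_tol (largest hole = least material condition)
NO-GO = 21.1 + 0.058 = 21.158
spread = NO-GO - GO = 21.158 - 20.984 = 0.1740

0.1740


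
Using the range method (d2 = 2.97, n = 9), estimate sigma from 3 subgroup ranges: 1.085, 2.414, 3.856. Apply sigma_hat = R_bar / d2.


R_bar = (1.085 + 2.414 + 3.856) / 3
R_bar = 7.355 / 3 = 2.4516667
sigma_hat = R_bar / d2 = 2.4516667 / 2.97 = 0.8255

0.8255


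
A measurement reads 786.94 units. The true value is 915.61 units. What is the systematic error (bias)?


Systematic error = measured - true
= 786.94 - 915.61
= -128.6700

-128.6700


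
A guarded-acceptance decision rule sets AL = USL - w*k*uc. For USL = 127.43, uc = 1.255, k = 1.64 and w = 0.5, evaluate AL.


U = k * uc = 1.64 * 1.255 = 2.0582
guard band g = w * U = 0.5 * 2.0582 = 1.0291
AL = USL - g = 127.43 - 1.0291
AL = 126.4009

126.4009


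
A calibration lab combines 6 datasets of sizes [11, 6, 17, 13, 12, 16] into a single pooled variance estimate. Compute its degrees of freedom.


nu = sum_i (n_i - 1)
nu = ((11 - 1) + (6 - 1) + (17 - 1) + (13 - 1) + (12 - 1) + (16 - 1))
nu = 10 + 5 + 16 + 12 + 11 + 15
nu = 69

69


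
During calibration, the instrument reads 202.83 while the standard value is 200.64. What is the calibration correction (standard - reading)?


Correction = standard - reading
= 200.64 - 202.83
= -2.1900

-2.1900


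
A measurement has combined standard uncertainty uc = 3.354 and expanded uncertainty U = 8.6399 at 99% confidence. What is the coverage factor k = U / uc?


k = U / uc
k = 8.6399 / 3.354
k = 2.576

2.576


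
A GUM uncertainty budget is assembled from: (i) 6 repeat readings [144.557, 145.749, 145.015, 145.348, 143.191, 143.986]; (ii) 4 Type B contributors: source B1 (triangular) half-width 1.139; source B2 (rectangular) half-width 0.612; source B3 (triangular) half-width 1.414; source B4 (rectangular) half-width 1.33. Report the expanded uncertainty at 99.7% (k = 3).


mean = (144.557 + 145.749 + 145.015 + 145.348 + 143.191 + 143.986) / 6 = 144.641
s = sqrt(sum((x - mean)^2)/(n-1)) = 0.93871934
u_A = s / sqrt(n) = 0.93871934 / sqrt(6) = 0.38323057
u_B1 = 1.139 / sqrt(6) = 0.4649948
u_B2 = 0.612 / sqrt(3) = 0.35333836
u_B3 = 1.414 / sqrt(6) = 0.57726308
u_B4 = 1.33 / sqrt(3) = 0.76787586
uc = sqrt(0.38323057^2 + 0.4649948^2 + 0.35333836^2 + 0.57726308^2 + 0.76787586^2) = 1.187771
U = k * uc = 3 * 1.187771
U = 3.5633

3.5633


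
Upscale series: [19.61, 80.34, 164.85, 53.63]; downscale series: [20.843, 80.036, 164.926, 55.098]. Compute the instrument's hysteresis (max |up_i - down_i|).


|19.61 - 20.843| = 1.2330
|80.34 - 80.036| = 0.3040
|164.85 - 164.926| = 0.0760
|53.63 - 55.098| = 1.4680
hysteresis = max(diffs) = 1.4680

1.4680


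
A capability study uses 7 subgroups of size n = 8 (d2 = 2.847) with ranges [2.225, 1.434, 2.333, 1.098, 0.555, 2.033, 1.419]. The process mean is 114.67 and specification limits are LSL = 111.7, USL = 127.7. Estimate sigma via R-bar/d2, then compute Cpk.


R_bar = (2.225 + 1.434 + 2.333 + 1.098 + 0.555 + 2.033 + 1.419) / 7 = 1.5852857
sigma = R_bar / d2 = 1.5852857 / 2.847 = 0.55682673
Cp = (USL - LSL)/(6*sigma) = (127.7 - 111.7)/(6*0.55682673) = 4.7890
Cpu = (127.7 - 114.67)/(3*0.55682673) = 7.8002
Cpl = (114.67 - 111.7)/(3*0.55682673) = 1.7779
Cpk = min(Cpu, Cpl) = 1.7779

1.7779


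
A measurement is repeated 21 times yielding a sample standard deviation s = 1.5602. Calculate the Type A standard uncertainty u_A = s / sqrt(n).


u_A = s / sqrt(n)
u_A = 1.5602 / sqrt(21)
u_A = 1.5602 / 4.5825757
u_A = 0.3405

0.3405


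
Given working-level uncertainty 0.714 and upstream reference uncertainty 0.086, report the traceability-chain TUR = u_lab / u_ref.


TUR = u_lab / u_ref
= 0.714 / 0.086
= 8.3023

8.3023


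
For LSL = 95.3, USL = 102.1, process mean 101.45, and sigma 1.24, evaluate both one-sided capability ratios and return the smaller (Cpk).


Cpu = (USL - mean) / (3*sigma) = (102.1 - 101.45) / (3*1.24) = 0.1747
Cpl = (mean - LSL) / (3*sigma) = (101.45 - 95.3) / (3*1.24) = 1.6532
Cpk = min(Cpu, Cpl) = 0.1747

0.1747


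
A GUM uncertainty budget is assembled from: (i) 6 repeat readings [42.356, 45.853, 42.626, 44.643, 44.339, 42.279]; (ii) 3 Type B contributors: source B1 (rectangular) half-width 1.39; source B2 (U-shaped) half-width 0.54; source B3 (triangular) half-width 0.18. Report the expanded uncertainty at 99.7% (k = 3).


mean = (42.356 + 45.853 + 42.626 + 44.643 + 44.339 + 42.279) / 6 = 43.68266667
s = sqrt(sum((x - mean)^2)/(n-1)) = 1.477175
u_A = s / sqrt(n) = 1.477175 / sqrt(6) = 0.60305417
u_B1 = 1.39 / sqrt(3) = 0.80251687
u_B2 = 0.54 / sqrt(2) = 0.38183766
u_B3 = 0.18 / sqrt(6) = 0.073484692
uc = sqrt(0.60305417^2 + 0.80251687^2 + 0.38183766^2 + 0.073484692^2) = 1.0765257
U = k * uc = 3 * 1.0765257
U = 3.2296

3.2296


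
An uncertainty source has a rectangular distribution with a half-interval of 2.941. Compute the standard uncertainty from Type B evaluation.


u_B = half_width / sqrt(3)
u_B = 2.941 / 1.7320508
u_B = 1.6980

1.6980


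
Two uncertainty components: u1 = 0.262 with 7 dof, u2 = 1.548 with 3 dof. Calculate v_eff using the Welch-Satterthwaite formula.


uc = sqrt(u1^2 + u2^2) = sqrt(0.262^2 + 1.548^2) = 1.5700153
v_eff = uc^4 / (u1^4/v1 + u2^4/v2)
= 1.5700153^4 / (0.262^4/7 + 1.548^4/3)
= 6.0759689 / 1.9147641
v_eff = 3.1732

3.1732


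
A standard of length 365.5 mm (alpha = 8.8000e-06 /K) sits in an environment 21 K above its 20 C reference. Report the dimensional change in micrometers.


dL = L * alpha * dT
= 365.5 * 8.8000e-06 * 21
= 0.0675444 mm
dL_um = 0.0675444 * 1000 = 67.5444 um

67.5444


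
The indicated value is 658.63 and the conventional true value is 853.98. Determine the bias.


Systematic error = measured - true
= 658.63 - 853.98
= -195.3500

-195.3500


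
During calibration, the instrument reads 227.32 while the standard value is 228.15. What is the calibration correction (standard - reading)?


Correction = standard - reading
= 228.15 - 227.32
= 0.8300

0.8300


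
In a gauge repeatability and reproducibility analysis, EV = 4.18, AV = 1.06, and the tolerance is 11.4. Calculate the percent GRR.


GRR = sqrt(EV^2 + AV^2) = sqrt(4.18^2 + 1.06^2) = 4.312308
%GRR = GRR / tol * 100 = 4.312308 / 11.4 * 100
%GRR = 37.8273

37.8273


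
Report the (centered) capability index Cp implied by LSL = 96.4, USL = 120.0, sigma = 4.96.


Cp = (USL - LSL) / (6 * sigma)
= (120.0 - 96.4) / (6 * 4.96)
= 23.6000 / 29.7600
= 0.7930

0.7930


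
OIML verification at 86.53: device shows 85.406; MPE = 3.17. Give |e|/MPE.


e = indication - reference = 85.406 - 86.53 = -1.1240
|e| = 1.1240
ratio = |e| / MPE = 1.1240 / 3.17
ratio = 0.3546

0.3546


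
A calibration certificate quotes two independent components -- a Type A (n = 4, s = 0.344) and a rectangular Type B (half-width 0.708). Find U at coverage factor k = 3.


u_A = s / sqrt(n) = 0.344 / sqrt(4) = 0.172
u_B = half_width / sqrt(3) = 0.708 / sqrt(3) = 0.40876399
uc = sqrt(u_A^2 + u_B^2) = sqrt(0.172^2 + 0.40876399^2) = 0.44347717
U = k * uc = 3 * 0.44347717
U = 1.3304

1.3304


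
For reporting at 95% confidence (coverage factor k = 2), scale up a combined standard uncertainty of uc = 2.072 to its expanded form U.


U = k * uc
U = 2 * 2.072
U = 4.1440

4.1440


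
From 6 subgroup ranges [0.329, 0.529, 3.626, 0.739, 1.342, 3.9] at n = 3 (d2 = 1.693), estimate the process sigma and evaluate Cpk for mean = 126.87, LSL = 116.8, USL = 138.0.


R_bar = (0.329 + 0.529 + 3.626 + 0.739 + 1.342 + 3.9) / 6 = 1.7441667
sigma = R_bar / d2 = 1.7441667 / 1.693 = 1.0302225
Cp = (USL - LSL)/(6*sigma) = (138.0 - 116.8)/(6*1.0302225) = 3.4297
Cpu = (138.0 - 126.87)/(3*1.0302225) = 3.6012
Cpl = (126.87 - 116.8)/(3*1.0302225) = 3.2582
Cpk = min(Cpu, Cpl) = 3.2582

3.2582
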